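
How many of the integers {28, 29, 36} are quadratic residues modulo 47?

(28/47) = +1 → QR.
(29/47) = -1 → non-residue.
(36/47) = +1 → QR.
Total quadratic residues among the 3: 2.

2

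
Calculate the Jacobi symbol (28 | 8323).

Pull out 2^2: since 8323 ≡ 3 (mod 8), (2/8323) = -1, so (2/8323)^2 = +1.
Reciprocity: 7 ≡ 3 and 8323 ≡ 3 (mod 4), so (7/8323) = −(8323/7).
Reduce top mod 7: now compute (0/7).
Top reduces to 0: gcd > 1, so the symbol is 0.

0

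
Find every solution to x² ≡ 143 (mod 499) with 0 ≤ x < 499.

172, 327

Since 499 ≡ 3 (mod 4), a square root of 143 is 143^((499+1)/4) = 143^125 mod 499.
Repeated squaring: 143^2≡489, 143^4≡100, 143^8≡20, 143^16≡400, 143^32≡320, 143^64≡105 (mod 499).
143^125 = 143^(64+32+16+8+4+1) ≡ 172 (mod 499).
Check: 172² = 29584 ≡ 143 (mod 499). The two roots are 172 and 327.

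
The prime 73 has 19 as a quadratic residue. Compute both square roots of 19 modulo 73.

26, 47

73 ≡ 1 (mod 4), so we find a root by search.
Trying successive values, 26² = 676 ≡ 19 (mod 73). The other root is 73 − 26 = 47.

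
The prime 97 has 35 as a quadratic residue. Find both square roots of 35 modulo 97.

97 ≡ 1 (mod 4), so we find a root by search.
Trying successive values, 36² = 1296 ≡ 35 (mod 97). The other root is 97 − 36 = 61.

36, 61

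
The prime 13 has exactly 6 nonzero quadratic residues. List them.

Square k = 1,…,6 (k and 13−k give the same square):
1²=1, 2²=4, 3²=9, 4²≡3, 5²≡12, 6²≡10 (mod 13).
So the quadratic residues mod 13 are {1, 3, 4, 9, 10, 12}.

1,3,4,9,10,12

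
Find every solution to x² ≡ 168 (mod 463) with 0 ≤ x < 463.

135, 328

Since 463 ≡ 3 (mod 4), a square root of 168 is 168^((463+1)/4) = 168^116 mod 463.
Repeated squaring: 168^2≡444, 168^4≡361, 168^8≡218, 168^16≡298, 168^32≡371, 168^64≡130 (mod 463).
168^116 = 168^(64+32+16+4) ≡ 135 (mod 463).
Check: 135² = 18225 ≡ 168 (mod 463). The two roots are 135 and 328.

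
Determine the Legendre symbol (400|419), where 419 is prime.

Euler's criterion: (400/419) ≡ 400^209 (mod 419).
400^2 ≡ 361 (mod 419)
400^4 ≡ 12 (mod 419)
400^8 ≡ 144 (mod 419)
400^16 ≡ 205 (mod 419)
400^32 ≡ 125 (mod 419)
400^64 ≡ 122 (mod 419)
400^128 ≡ 219 (mod 419)
400^209 = 400^(128+64+16+1) ≡ 1 (mod 419).
Result is 1, so (400/419) = 1.

1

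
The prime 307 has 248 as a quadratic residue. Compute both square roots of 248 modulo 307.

52, 255

Since 307 ≡ 3 (mod 4), a square root of 248 is 248^((307+1)/4) = 248^77 mod 307.
Repeated squaring: 248^2≡104, 248^4≡71, 248^8≡129, 248^16≡63, 248^32≡285, 248^64≡177 (mod 307).
248^77 = 248^(64+8+4+1) ≡ 255 (mod 307).
Check: 255² = 65025 ≡ 248 (mod 307). The two roots are 52 and 255.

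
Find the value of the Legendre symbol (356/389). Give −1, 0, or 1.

Pull out 2^2: since 389 ≡ 5 (mod 8), (2/389) = -1, so (2/389)^2 = +1.
Reciprocity: 89 ≡ 1 and 389 ≡ 1 (mod 4), so (89/389) = +(389/89).
Reduce top mod 89: now compute (33/89).
Reciprocity: 33 ≡ 1 and 89 ≡ 1 (mod 4), so (33/89) = +(89/33).
Reduce top mod 33: now compute (23/33).
Reciprocity: 23 ≡ 3 and 33 ≡ 1 (mod 4), so (23/33) = +(33/23).
Reduce top mod 23: now compute (10/23).
Pull out 2: since 23 ≡ 7 (mod 8), (2/23) = +1.
Reciprocity: 5 ≡ 1 and 23 ≡ 3 (mod 4), so (5/23) = +(23/5).
Reduce top mod 5: now compute (3/5).
Reciprocity: 3 ≡ 3 and 5 ≡ 1 (mod 4), so (3/5) = +(5/3).
Reduce top mod 3: now compute (2/3).
Pull out 2: since 3 ≡ 3 (mod 8), (2/3) = -1.
Reached (1/3) = 1. Collecting the sign flips along the way, the symbol is -1.

-1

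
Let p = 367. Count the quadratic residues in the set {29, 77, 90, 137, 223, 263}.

1

(29/367) = -1 → non-residue.
(77/367) = -1 → non-residue.
(90/367) = -1 → non-residue.
(137/367) = +1 → QR.
(223/367) = -1 → non-residue.
(263/367) = -1 → non-residue.
Total quadratic residues among the 6: 1.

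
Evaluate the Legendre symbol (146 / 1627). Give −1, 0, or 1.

1

Pull out 2: since 1627 ≡ 3 (mod 8), (2/1627) = -1.
Reciprocity: 73 ≡ 1 and 1627 ≡ 3 (mod 4), so (73/1627) = +(1627/73).
Reduce top mod 73: now compute (21/73).
Reciprocity: 21 ≡ 1 and 73 ≡ 1 (mod 4), so (21/73) = +(73/21).
Reduce top mod 21: now compute (10/21).
Pull out 2: since 21 ≡ 5 (mod 8), (2/21) = -1.
Reciprocity: 5 ≡ 1 and 21 ≡ 1 (mod 4), so (5/21) = +(21/5).
Reduce top mod 5: now compute (1/5).
Reached (1/5) = 1. Collecting the sign flips along the way, the symbol is +1.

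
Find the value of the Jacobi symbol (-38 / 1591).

-1

First reduce: -38 ≡ 1553 (mod 1591).
Reciprocity: 1553 ≡ 1 and 1591 ≡ 3 (mod 4), so (1553/1591) = +(1591/1553).
Reduce top mod 1553: now compute (38/1553).
Pull out 2: since 1553 ≡ 1 (mod 8), (2/1553) = +1.
Reciprocity: 19 ≡ 3 and 1553 ≡ 1 (mod 4), so (19/1553) = +(1553/19).
Reduce top mod 19: now compute (14/19).
Pull out 2: since 19 ≡ 3 (mod 8), (2/19) = -1.
Reciprocity: 7 ≡ 3 and 19 ≡ 3 (mod 4), so (7/19) = −(19/7).
Reduce top mod 7: now compute (5/7).
Reciprocity: 5 ≡ 1 and 7 ≡ 3 (mod 4), so (5/7) = +(7/5).
Reduce top mod 5: now compute (2/5).
Pull out 2: since 5 ≡ 5 (mod 8), (2/5) = -1.
Reached (1/5) = 1. Collecting the sign flips along the way, the symbol is -1.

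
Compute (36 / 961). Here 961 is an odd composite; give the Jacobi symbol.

1

Pull out 2^2: since 961 ≡ 1 (mod 8), (2/961) = +1, so (2/961)^2 = +1.
Reciprocity: 9 ≡ 1 and 961 ≡ 1 (mod 4), so (9/961) = +(961/9).
Reduce top mod 9: now compute (7/9).
Reciprocity: 7 ≡ 3 and 9 ≡ 1 (mod 4), so (7/9) = +(9/7).
Reduce top mod 7: now compute (2/7).
Pull out 2: since 7 ≡ 7 (mod 8), (2/7) = +1.
Reached (1/7) = 1. Collecting the sign flips along the way, the symbol is +1.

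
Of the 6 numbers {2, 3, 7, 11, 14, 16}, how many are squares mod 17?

(2/17) = +1 → QR.
(3/17) = -1 → non-residue.
(7/17) = -1 → non-residue.
(11/17) = -1 → non-residue.
(14/17) = -1 → non-residue.
(16/17) = +1 → QR.
Total quadratic residues among the 6: 2.

2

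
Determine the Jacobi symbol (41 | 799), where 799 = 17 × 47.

1

Reciprocity: 41 ≡ 1 and 799 ≡ 3 (mod 4), so (41/799) = +(799/41).
Reduce top mod 41: now compute (20/41).
Pull out 2^2: since 41 ≡ 1 (mod 8), (2/41) = +1, so (2/41)^2 = +1.
Reciprocity: 5 ≡ 1 and 41 ≡ 1 (mod 4), so (5/41) = +(41/5).
Reduce top mod 5: now compute (1/5).
Reached (1/5) = 1. Collecting the sign flips along the way, the symbol is +1.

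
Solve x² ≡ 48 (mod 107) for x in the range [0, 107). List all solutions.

Since 107 ≡ 3 (mod 4), a square root of 48 is 48^((107+1)/4) = 48^27 mod 107.
Repeated squaring: 48^2≡57, 48^4≡39, 48^8≡23, 48^16≡101 (mod 107).
48^27 = 48^(16+8+2+1) ≡ 35 (mod 107).
Check: 35² = 1225 ≡ 48 (mod 107). The two roots are 35 and 72.

35, 72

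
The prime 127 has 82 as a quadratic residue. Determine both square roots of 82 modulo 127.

Since 127 ≡ 3 (mod 4), a square root of 82 is 82^((127+1)/4) = 82^32 mod 127.
Repeated squaring: 82^2≡120, 82^4≡49, 82^8≡115, 82^16≡17, 82^32≡35 (mod 127).
82^32 = 82^(32) ≡ 35 (mod 127).
Check: 35² = 1225 ≡ 82 (mod 127). The two roots are 35 and 92.

35, 92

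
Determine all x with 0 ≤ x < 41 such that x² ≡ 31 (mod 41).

20, 21

41 ≡ 1 (mod 4), so we find a root by search.
Trying successive values, 20² = 400 ≡ 31 (mod 41). The other root is 41 − 20 = 21.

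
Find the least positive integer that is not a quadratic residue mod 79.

(2/79) = +1, so 2 is a residue.
(3/79) = −1, so 3 is the smallest positive non-residue mod 79.

3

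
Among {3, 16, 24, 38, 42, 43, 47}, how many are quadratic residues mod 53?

6

(3/53) = -1 → non-residue.
(16/53) = +1 → QR.
(24/53) = +1 → QR.
(38/53) = +1 → QR.
(42/53) = +1 → QR.
(43/53) = +1 → QR.
(47/53) = +1 → QR.
Total quadratic residues among the 7: 6.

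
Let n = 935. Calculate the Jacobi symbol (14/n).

-1

Pull out 2: since 935 ≡ 7 (mod 8), (2/935) = +1.
Reciprocity: 7 ≡ 3 and 935 ≡ 3 (mod 4), so (7/935) = −(935/7).
Reduce top mod 7: now compute (4/7).
Pull out 2^2: since 7 ≡ 7 (mod 8), (2/7) = +1, so (2/7)^2 = +1.
Reached (1/7) = 1. Collecting the sign flips along the way, the symbol is -1.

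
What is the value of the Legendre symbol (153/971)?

Reciprocity: 153 ≡ 1 and 971 ≡ 3 (mod 4), so (153/971) = +(971/153).
Reduce top mod 153: now compute (53/153).
Reciprocity: 53 ≡ 1 and 153 ≡ 1 (mod 4), so (53/153) = +(153/53).
Reduce top mod 53: now compute (47/53).
Reciprocity: 47 ≡ 3 and 53 ≡ 1 (mod 4), so (47/53) = +(53/47).
Reduce top mod 47: now compute (6/47).
Pull out 2: since 47 ≡ 7 (mod 8), (2/47) = +1.
Reciprocity: 3 ≡ 3 and 47 ≡ 3 (mod 4), so (3/47) = −(47/3).
Reduce top mod 3: now compute (2/3).
Pull out 2: since 3 ≡ 3 (mod 8), (2/3) = -1.
Reached (1/3) = 1. Collecting the sign flips along the way, the symbol is +1.

1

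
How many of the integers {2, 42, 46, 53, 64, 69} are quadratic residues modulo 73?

(2/73) = +1 → QR.
(42/73) = -1 → non-residue.
(46/73) = +1 → QR.
(53/73) = -1 → non-residue.
(64/73) = +1 → QR.
(69/73) = +1 → QR.
Total quadratic residues among the 6: 4.

4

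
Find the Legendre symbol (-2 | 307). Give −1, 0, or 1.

First reduce: -2 ≡ 305 (mod 307).
Reciprocity: 305 ≡ 1 and 307 ≡ 3 (mod 4), so (305/307) = +(307/305).
Reduce top mod 305: now compute (2/305).
Pull out 2: since 305 ≡ 1 (mod 8), (2/305) = +1.
Reached (1/305) = 1. Collecting the sign flips along the way, the symbol is +1.

1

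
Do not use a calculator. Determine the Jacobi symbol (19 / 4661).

Reciprocity: 19 ≡ 3 and 4661 ≡ 1 (mod 4), so (19/4661) = +(4661/19).
Reduce top mod 19: now compute (6/19).
Pull out 2: since 19 ≡ 3 (mod 8), (2/19) = -1.
Reciprocity: 3 ≡ 3 and 19 ≡ 3 (mod 4), so (3/19) = −(19/3).
Reduce top mod 3: now compute (1/3).
Reached (1/3) = 1. Collecting the sign flips along the way, the symbol is +1.

1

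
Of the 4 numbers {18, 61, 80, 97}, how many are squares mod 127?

(18/127) = +1 → QR.
(61/127) = +1 → QR.
(80/127) = -1 → non-residue.
(97/127) = -1 → non-residue.
Total quadratic residues among the 4: 2.

2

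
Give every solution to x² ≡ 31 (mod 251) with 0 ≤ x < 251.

Since 251 ≡ 3 (mod 4), a square root of 31 is 31^((251+1)/4) = 31^63 mod 251.
Repeated squaring: 31^2≡208, 31^4≡92, 31^8≡181, 31^16≡131, 31^32≡93 (mod 251).
31^63 = 31^(32+16+8+4+2+1) ≡ 28 (mod 251).
Check: 28² = 784 ≡ 31 (mod 251). The two roots are 28 and 223.

28, 223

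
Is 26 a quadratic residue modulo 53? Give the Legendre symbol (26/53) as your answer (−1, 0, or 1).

Euler's criterion: (26/53) ≡ 26^26 (mod 53).
26^2 ≡ 40 (mod 53)
26^4 ≡ 10 (mod 53)
26^8 ≡ 47 (mod 53)
26^16 ≡ 36 (mod 53)
26^26 = 26^(16+8+2) ≡ 52 (mod 53).
Result is 52 ≡ −1, so (26/53) = −1.

-1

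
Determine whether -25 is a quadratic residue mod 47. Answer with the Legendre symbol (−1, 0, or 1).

-1

Euler's criterion: (-25/47) ≡ 22^23 (mod 47).
22^2 ≡ 14 (mod 47)
22^4 ≡ 8 (mod 47)
22^8 ≡ 17 (mod 47)
22^16 ≡ 7 (mod 47)
22^23 = 22^(16+4+2+1) ≡ 46 (mod 47).
Result is 46 ≡ −1, so (-25/47) = −1.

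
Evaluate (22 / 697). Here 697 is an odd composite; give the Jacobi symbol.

1

Pull out 2: since 697 ≡ 1 (mod 8), (2/697) = +1.
Reciprocity: 11 ≡ 3 and 697 ≡ 1 (mod 4), so (11/697) = +(697/11).
Reduce top mod 11: now compute (4/11).
Pull out 2^2: since 11 ≡ 3 (mod 8), (2/11) = -1, so (2/11)^2 = +1.
Reached (1/11) = 1. Collecting the sign flips along the way, the symbol is +1.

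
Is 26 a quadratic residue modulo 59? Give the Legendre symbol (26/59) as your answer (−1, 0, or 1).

1

Euler's criterion: (26/59) ≡ 26^29 (mod 59).
26^2 ≡ 27 (mod 59)
26^4 ≡ 21 (mod 59)
26^8 ≡ 28 (mod 59)
26^16 ≡ 17 (mod 59)
26^29 = 26^(16+8+4+1) ≡ 1 (mod 59).
Result is 1, so (26/59) = 1.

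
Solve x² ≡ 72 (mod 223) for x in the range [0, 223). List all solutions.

Since 223 ≡ 3 (mod 4), a square root of 72 is 72^((223+1)/4) = 72^56 mod 223.
Repeated squaring: 72^2≡55, 72^4≡126, 72^8≡43, 72^16≡65, 72^32≡211 (mod 223).
72^56 = 72^(32+16+8) ≡ 133 (mod 223).
Check: 133² = 17689 ≡ 72 (mod 223). The two roots are 90 and 133.

90, 133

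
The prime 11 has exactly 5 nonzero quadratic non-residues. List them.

2,6,7,8,10

Square k = 1,…,5 (k and 11−k give the same square):
1²=1, 2²=4, 3²=9, 4²≡5, 5²≡3 (mod 11).
The residues are {1, 3, 4, 5, 9}; the non-residues are the remaining 5 nonzero classes.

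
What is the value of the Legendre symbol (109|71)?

Euler's criterion: (109/71) ≡ 38^35 (mod 71).
38^2 ≡ 24 (mod 71)
38^4 ≡ 8 (mod 71)
38^8 ≡ 64 (mod 71)
38^16 ≡ 49 (mod 71)
38^32 ≡ 58 (mod 71)
38^35 = 38^(32+2+1) ≡ 1 (mod 71).
Result is 1, so (109/71) = 1.

1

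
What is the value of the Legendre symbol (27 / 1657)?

1

Reciprocity: 27 ≡ 3 and 1657 ≡ 1 (mod 4), so (27/1657) = +(1657/27).
Reduce top mod 27: now compute (10/27).
Pull out 2: since 27 ≡ 3 (mod 8), (2/27) = -1.
Reciprocity: 5 ≡ 1 and 27 ≡ 3 (mod 4), so (5/27) = +(27/5).
Reduce top mod 5: now compute (2/5).
Pull out 2: since 5 ≡ 5 (mod 8), (2/5) = -1.
Reached (1/5) = 1. Collecting the sign flips along the way, the symbol is +1.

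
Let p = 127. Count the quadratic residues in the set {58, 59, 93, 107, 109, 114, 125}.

(58/127) = -1 → non-residue.
(59/127) = -1 → non-residue.
(93/127) = -1 → non-residue.
(107/127) = +1 → QR.
(109/127) = -1 → non-residue.
(114/127) = -1 → non-residue.
(125/127) = -1 → non-residue.
Total quadratic residues among the 7: 1.

1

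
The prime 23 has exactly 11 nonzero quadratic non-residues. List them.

Square k = 1,…,11 (k and 23−k give the same square):
1²=1, 2²=4, 3²=9, 4²=16, 5²≡2, 6²≡13, 7²≡3, 8²≡18, 9²≡12, 10²≡8, 11²≡6 (mod 23).
The residues are {1, 2, 3, 4, 6, 8, 9, 12, 13, 16, 18}; the non-residues are the remaining 11 nonzero classes.

5 7 10 11 14 15 17 19 20 21 22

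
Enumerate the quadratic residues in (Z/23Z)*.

1, 2, 3, 4, 6, 8, 9, 12, 13, 16, 18

Square k = 1,…,11 (k and 23−k give the same square):
1²=1, 2²=4, 3²=9, 4²=16, 5²≡2, 6²≡13, 7²≡3, 8²≡18, 9²≡12, 10²≡8, 11²≡6 (mod 23).
So the quadratic residues mod 23 are {1, 2, 3, 4, 6, 8, 9, 12, 13, 16, 18}.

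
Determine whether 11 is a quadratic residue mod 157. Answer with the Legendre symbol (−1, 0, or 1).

Euler's criterion: (11/157) ≡ 11^78 (mod 157).
11^2 ≡ 121 (mod 157)
11^4 ≡ 40 (mod 157)
11^8 ≡ 30 (mod 157)
11^16 ≡ 115 (mod 157)
11^32 ≡ 37 (mod 157)
11^64 ≡ 113 (mod 157)
11^78 = 11^(64+8+4+2) ≡ 1 (mod 157).
Result is 1, so (11/157) = 1.

1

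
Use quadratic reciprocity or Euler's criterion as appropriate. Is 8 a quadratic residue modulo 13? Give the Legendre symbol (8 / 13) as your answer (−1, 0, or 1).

Euler's criterion: (8/13) ≡ 8^6 (mod 13).
8^2 ≡ 12 (mod 13)
8^4 ≡ 1 (mod 13)
8^6 = 8^(4+2) ≡ 12 (mod 13).
Result is 12 ≡ −1, so (8/13) = −1.

-1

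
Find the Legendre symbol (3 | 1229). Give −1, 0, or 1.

Reciprocity: 3 ≡ 3 and 1229 ≡ 1 (mod 4), so (3/1229) = +(1229/3).
Reduce top mod 3: now compute (2/3).
Pull out 2: since 3 ≡ 3 (mod 8), (2/3) = -1.
Reached (1/3) = 1. Collecting the sign flips along the way, the symbol is -1.

-1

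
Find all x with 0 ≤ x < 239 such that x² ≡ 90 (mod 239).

114, 125

Since 239 ≡ 3 (mod 4), a square root of 90 is 90^((239+1)/4) = 90^60 mod 239.
Repeated squaring: 90^2≡213, 90^4≡198, 90^8≡8, 90^16≡64, 90^32≡33 (mod 239).
90^60 = 90^(32+16+8+4) ≡ 125 (mod 239).
Check: 125² = 15625 ≡ 90 (mod 239). The two roots are 114 and 125.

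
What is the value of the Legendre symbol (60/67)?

1

Euler's criterion: (60/67) ≡ 60^33 (mod 67).
60^2 ≡ 49 (mod 67)
60^4 ≡ 56 (mod 67)
60^8 ≡ 54 (mod 67)
60^16 ≡ 35 (mod 67)
60^32 ≡ 19 (mod 67)
60^33 = 60^(32+1) ≡ 1 (mod 67).
Result is 1, so (60/67) = 1.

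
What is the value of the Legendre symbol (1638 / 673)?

Euler's criterion: (1638/673) ≡ 292^336 (mod 673).
292^2 ≡ 466 (mod 673)
292^4 ≡ 450 (mod 673)
292^8 ≡ 600 (mod 673)
292^16 ≡ 618 (mod 673)
292^32 ≡ 333 (mod 673)
292^64 ≡ 517 (mod 673)
292^128 ≡ 108 (mod 673)
292^256 ≡ 223 (mod 673)
292^336 = 292^(256+64+16) ≡ 1 (mod 673).
Result is 1, so (1638/673) = 1.

1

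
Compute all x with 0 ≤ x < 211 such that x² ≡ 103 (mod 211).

37, 174

Since 211 ≡ 3 (mod 4), a square root of 103 is 103^((211+1)/4) = 103^53 mod 211.
Repeated squaring: 103^2≡59, 103^4≡105, 103^8≡53, 103^16≡66, 103^32≡136 (mod 211).
103^53 = 103^(32+16+4+1) ≡ 37 (mod 211).
Check: 37² = 1369 ≡ 103 (mod 211). The two roots are 37 and 174.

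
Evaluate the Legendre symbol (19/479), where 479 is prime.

-1

Euler's criterion: (19/479) ≡ 19^239 (mod 479).
19^2 ≡ 361 (mod 479)
19^4 ≡ 33 (mod 479)
19^8 ≡ 131 (mod 479)
19^16 ≡ 396 (mod 479)
19^32 ≡ 183 (mod 479)
19^64 ≡ 438 (mod 479)
19^128 ≡ 244 (mod 479)
19^239 = 19^(128+64+32+8+4+2+1) ≡ 478 (mod 479).
Result is 478 ≡ −1, so (19/479) = −1.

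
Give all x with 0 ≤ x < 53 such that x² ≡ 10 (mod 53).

53 ≡ 1 (mod 4), so we find a root by search.
Trying successive values, 13² = 169 ≡ 10 (mod 53). The other root is 53 − 13 = 40.

13, 40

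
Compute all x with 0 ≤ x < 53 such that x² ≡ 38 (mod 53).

53 ≡ 1 (mod 4), so we find a root by search.
Trying successive values, 12² = 144 ≡ 38 (mod 53). The other root is 53 − 12 = 41.

12, 41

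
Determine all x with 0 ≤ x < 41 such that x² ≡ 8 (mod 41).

41 ≡ 1 (mod 4), so we find a root by search.
Trying successive values, 7² = 49 ≡ 8 (mod 41). The other root is 41 − 7 = 34.

7, 34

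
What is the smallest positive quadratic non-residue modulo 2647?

(2/2647) = +1, so 2 is a residue.
(3/2647) = −1, so 3 is the smallest positive non-residue mod 2647.

3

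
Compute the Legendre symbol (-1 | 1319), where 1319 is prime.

First reduce: -1 ≡ 1318 (mod 1319).
Pull out 2: since 1319 ≡ 7 (mod 8), (2/1319) = +1.
Reciprocity: 659 ≡ 3 and 1319 ≡ 3 (mod 4), so (659/1319) = −(1319/659).
Reduce top mod 659: now compute (1/659).
Reached (1/659) = 1. Collecting the sign flips along the way, the symbol is -1.

-1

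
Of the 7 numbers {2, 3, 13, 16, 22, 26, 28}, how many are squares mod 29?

(2/29) = -1 → non-residue.
(3/29) = -1 → non-residue.
(13/29) = +1 → QR.
(16/29) = +1 → QR.
(22/29) = +1 → QR.
(26/29) = -1 → non-residue.
(28/29) = +1 → QR.
Total quadratic residues among the 7: 4.

4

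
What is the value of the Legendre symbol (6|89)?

Pull out 2: since 89 ≡ 1 (mod 8), (2/89) = +1.
Reciprocity: 3 ≡ 3 and 89 ≡ 1 (mod 4), so (3/89) = +(89/3).
Reduce top mod 3: now compute (2/3).
Pull out 2: since 3 ≡ 3 (mod 8), (2/3) = -1.
Reached (1/3) = 1. Collecting the sign flips along the way, the symbol is -1.

-1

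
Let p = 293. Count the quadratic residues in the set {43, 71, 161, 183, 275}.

(43/293) = +1 → QR.
(71/293) = +1 → QR.
(161/293) = +1 → QR.
(183/293) = -1 → non-residue.
(275/293) = -1 → non-residue.
Total quadratic residues among the 5: 3.

3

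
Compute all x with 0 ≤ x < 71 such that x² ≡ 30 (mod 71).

Since 71 ≡ 3 (mod 4), a square root of 30 is 30^((71+1)/4) = 30^18 mod 71.
Repeated squaring: 30^2≡48, 30^4≡32, 30^8≡30, 30^16≡48 (mod 71).
30^18 = 30^(16+2) ≡ 32 (mod 71).
Check: 32² = 1024 ≡ 30 (mod 71). The two roots are 32 and 39.

32, 39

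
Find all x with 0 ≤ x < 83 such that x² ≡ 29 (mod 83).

19, 64

Since 83 ≡ 3 (mod 4), a square root of 29 is 29^((83+1)/4) = 29^21 mod 83.
Repeated squaring: 29^2≡11, 29^4≡38, 29^8≡33, 29^16≡10 (mod 83).
29^21 = 29^(16+4+1) ≡ 64 (mod 83).
Check: 64² = 4096 ≡ 29 (mod 83). The two roots are 19 and 64.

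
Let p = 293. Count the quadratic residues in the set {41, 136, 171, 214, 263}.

(41/293) = -1 → non-residue.
(136/293) = -1 → non-residue.
(171/293) = -1 → non-residue.
(214/293) = -1 → non-residue.
(263/293) = -1 → non-residue.
Total quadratic residues among the 5: 0.

0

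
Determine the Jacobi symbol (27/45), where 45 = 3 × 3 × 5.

Reciprocity: 27 ≡ 3 and 45 ≡ 1 (mod 4), so (27/45) = +(45/27).
Reduce top mod 27: now compute (18/27).
Pull out 2: since 27 ≡ 3 (mod 8), (2/27) = -1.
Reciprocity: 9 ≡ 1 and 27 ≡ 3 (mod 4), so (9/27) = +(27/9).
Reduce top mod 9: now compute (0/9).
Top reduces to 0: gcd > 1, so the symbol is 0.

0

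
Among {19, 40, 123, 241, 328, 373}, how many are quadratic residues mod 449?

2

(19/449) = -1 → non-residue.
(40/449) = +1 → QR.
(123/449) = -1 → non-residue.
(241/449) = -1 → non-residue.
(328/449) = +1 → QR.
(373/449) = -1 → non-residue.
Total quadratic residues among the 6: 2.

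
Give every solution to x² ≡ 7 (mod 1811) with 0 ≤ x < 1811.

Since 1811 ≡ 3 (mod 4), a square root of 7 is 7^((1811+1)/4) = 7^453 mod 1811.
Repeated squaring: 7^2≡49, 7^4≡590, 7^8≡388, 7^16≡231, 7^32≡842, 7^64≡863, 7^128≡448, 7^256≡1494 (mod 1811).
7^453 = 7^(256+128+64+4+1) ≡ 1024 (mod 1811).
Check: 1024² = 1048576 ≡ 7 (mod 1811). The two roots are 787 and 1024.

787, 1024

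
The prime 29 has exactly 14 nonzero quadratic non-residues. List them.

Square k = 1,…,14 (k and 29−k give the same square):
1²=1, 2²=4, 3²=9, 4²=16, 5²=25, 6²≡7, 7²≡20, 8²≡6, 9²≡23, 10²≡13, 11²≡5, 12²≡28, 13²≡24, 14²≡22 (mod 29).
The residues are {1, 4, 5, 6, 7, 9, 13, 16, 20, 22, 23, 24, 25, 28}; the non-residues are the remaining 14 nonzero classes.

2 3 8 10 11 12 14 15 17 18 19 21 26 27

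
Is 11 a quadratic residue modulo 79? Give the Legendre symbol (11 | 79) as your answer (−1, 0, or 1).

1

Euler's criterion: (11/79) ≡ 11^39 (mod 79).
11^2 ≡ 42 (mod 79)
11^4 ≡ 26 (mod 79)
11^8 ≡ 44 (mod 79)
11^16 ≡ 40 (mod 79)
11^32 ≡ 20 (mod 79)
11^39 = 11^(32+4+2+1) ≡ 1 (mod 79).
Result is 1, so (11/79) = 1.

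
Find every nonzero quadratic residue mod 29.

Square k = 1,…,14 (k and 29−k give the same square):
1²=1, 2²=4, 3²=9, 4²=16, 5²=25, 6²≡7, 7²≡20, 8²≡6, 9²≡23, 10²≡13, 11²≡5, 12²≡28, 13²≡24, 14²≡22 (mod 29).
So the quadratic residues mod 29 are {1, 4, 5, 6, 7, 9, 13, 16, 20, 22, 23, 24, 25, 28}.

1,4,5,6,7,9,13,16,20,22,23,24,25,28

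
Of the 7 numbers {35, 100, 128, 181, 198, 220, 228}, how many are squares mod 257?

(35/257) = +1 → QR.
(100/257) = +1 → QR.
(128/257) = +1 → QR.
(181/257) = -1 → non-residue.
(198/257) = +1 → QR.
(220/257) = -1 → non-residue.
(228/257) = +1 → QR.
Total quadratic residues among the 7: 5.

5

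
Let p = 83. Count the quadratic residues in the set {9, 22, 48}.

2

(9/83) = +1 → QR.
(22/83) = -1 → non-residue.
(48/83) = +1 → QR.
Total quadratic residues among the 3: 2.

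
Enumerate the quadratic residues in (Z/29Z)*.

Square k = 1,…,14 (k and 29−k give the same square):
1²=1, 2²=4, 3²=9, 4²=16, 5²=25, 6²≡7, 7²≡20, 8²≡6, 9²≡23, 10²≡13, 11²≡5, 12²≡28, 13²≡24, 14²≡22 (mod 29).
So the quadratic residues mod 29 are {1, 4, 5, 6, 7, 9, 13, 16, 20, 22, 23, 24, 25, 28}.

1,4,5,6,7,9,13,16,20,22,23,24,25,28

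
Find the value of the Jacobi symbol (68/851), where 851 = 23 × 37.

1

Pull out 2^2: since 851 ≡ 3 (mod 8), (2/851) = -1, so (2/851)^2 = +1.
Reciprocity: 17 ≡ 1 and 851 ≡ 3 (mod 4), so (17/851) = +(851/17).
Reduce top mod 17: now compute (1/17).
Reached (1/17) = 1. Collecting the sign flips along the way, the symbol is +1.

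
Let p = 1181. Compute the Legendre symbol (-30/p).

First reduce: -30 ≡ 1151 (mod 1181).
Reciprocity: 1151 ≡ 3 and 1181 ≡ 1 (mod 4), so (1151/1181) = +(1181/1151).
Reduce top mod 1151: now compute (30/1151).
Pull out 2: since 1151 ≡ 7 (mod 8), (2/1151) = +1.
Reciprocity: 15 ≡ 3 and 1151 ≡ 3 (mod 4), so (15/1151) = −(1151/15).
Reduce top mod 15: now compute (11/15).
Reciprocity: 11 ≡ 3 and 15 ≡ 3 (mod 4), so (11/15) = −(15/11).
Reduce top mod 11: now compute (4/11).
Pull out 2^2: since 11 ≡ 3 (mod 8), (2/11) = -1, so (2/11)^2 = +1.
Reached (1/11) = 1. Collecting the sign flips along the way, the symbol is +1.

1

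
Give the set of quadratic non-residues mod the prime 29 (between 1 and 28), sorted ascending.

Square k = 1,…,14 (k and 29−k give the same square):
1²=1, 2²=4, 3²=9, 4²=16, 5²=25, 6²≡7, 7²≡20, 8²≡6, 9²≡23, 10²≡13, 11²≡5, 12²≡28, 13²≡24, 14²≡22 (mod 29).
The residues are {1, 4, 5, 6, 7, 9, 13, 16, 20, 22, 23, 24, 25, 28}; the non-residues are the remaining 14 nonzero classes.

2, 3, 8, 10, 11, 12, 14, 15, 17, 18, 19, 21, 26, 27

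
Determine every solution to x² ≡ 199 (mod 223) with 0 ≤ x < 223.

83, 140

Since 223 ≡ 3 (mod 4), a square root of 199 is 199^((223+1)/4) = 199^56 mod 223.
Repeated squaring: 199^2≡130, 199^4≡175, 199^8≡74, 199^16≡124, 199^32≡212 (mod 223).
199^56 = 199^(32+16+8) ≡ 83 (mod 223).
Check: 83² = 6889 ≡ 199 (mod 223). The two roots are 83 and 140.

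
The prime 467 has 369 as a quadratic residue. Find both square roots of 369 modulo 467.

Since 467 ≡ 3 (mod 4), a square root of 369 is 369^((467+1)/4) = 369^117 mod 467.
Repeated squaring: 369^2≡264, 369^4≡113, 369^8≡160, 369^16≡382, 369^32≡220, 369^64≡299 (mod 467).
369^117 = 369^(64+32+16+4+1) ≡ 52 (mod 467).
Check: 52² = 2704 ≡ 369 (mod 467). The two roots are 52 and 415.

52, 415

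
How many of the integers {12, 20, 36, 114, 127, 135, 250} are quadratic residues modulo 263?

(12/263) = +1 → QR.
(20/263) = -1 → non-residue.
(36/263) = +1 → QR.
(114/263) = -1 → non-residue.
(127/263) = -1 → non-residue.
(135/263) = -1 → non-residue.
(250/263) = -1 → non-residue.
Total quadratic residues among the 7: 2.

2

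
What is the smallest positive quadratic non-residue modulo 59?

(2/59) = −1, so 2 is the smallest positive non-residue mod 59.

2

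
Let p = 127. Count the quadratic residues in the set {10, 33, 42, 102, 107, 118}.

2

(10/127) = -1 → non-residue.
(33/127) = -1 → non-residue.
(42/127) = +1 → QR.
(102/127) = -1 → non-residue.
(107/127) = +1 → QR.
(118/127) = -1 → non-residue.
Total quadratic residues among the 6: 2.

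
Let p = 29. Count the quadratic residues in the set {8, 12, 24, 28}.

(8/29) = -1 → non-residue.
(12/29) = -1 → non-residue.
(24/29) = +1 → QR.
(28/29) = +1 → QR.
Total quadratic residues among the 4: 2.

2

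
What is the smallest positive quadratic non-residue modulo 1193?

(2/1193) = +1, so 2 is a residue.
(3/1193) = −1, so 3 is the smallest positive non-residue mod 1193.

3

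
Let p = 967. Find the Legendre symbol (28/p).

-1

Pull out 2^2: since 967 ≡ 7 (mod 8), (2/967) = +1, so (2/967)^2 = +1.
Reciprocity: 7 ≡ 3 and 967 ≡ 3 (mod 4), so (7/967) = −(967/7).
Reduce top mod 7: now compute (1/7).
Reached (1/7) = 1. Collecting the sign flips along the way, the symbol is -1.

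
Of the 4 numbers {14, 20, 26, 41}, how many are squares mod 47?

(14/47) = +1 → QR.
(20/47) = -1 → non-residue.
(26/47) = -1 → non-residue.
(41/47) = -1 → non-residue.
Total quadratic residues among the 4: 1.

1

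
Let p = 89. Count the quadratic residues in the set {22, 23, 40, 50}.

(22/89) = +1 → QR.
(23/89) = -1 → non-residue.
(40/89) = +1 → QR.
(50/89) = +1 → QR.
Total quadratic residues among the 4: 3.

3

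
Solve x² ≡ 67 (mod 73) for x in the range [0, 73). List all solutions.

73 ≡ 1 (mod 4), so we find a root by search.
Trying successive values, 33² = 1089 ≡ 67 (mod 73). The other root is 73 − 33 = 40.

33, 40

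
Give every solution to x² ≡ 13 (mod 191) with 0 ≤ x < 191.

83, 108

Since 191 ≡ 3 (mod 4), a square root of 13 is 13^((191+1)/4) = 13^48 mod 191.
Repeated squaring: 13^2≡169, 13^4≡102, 13^8≡90, 13^16≡78, 13^32≡163 (mod 191).
13^48 = 13^(32+16) ≡ 108 (mod 191).
Check: 108² = 11664 ≡ 13 (mod 191). The two roots are 83 and 108.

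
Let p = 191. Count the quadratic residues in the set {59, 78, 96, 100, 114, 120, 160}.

(59/191) = +1 → QR.
(78/191) = +1 → QR.
(96/191) = +1 → QR.
(100/191) = +1 → QR.
(114/191) = -1 → non-residue.
(120/191) = +1 → QR.
(160/191) = +1 → QR.
Total quadratic residues among the 7: 6.

6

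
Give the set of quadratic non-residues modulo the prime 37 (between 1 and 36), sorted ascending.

2,5,6,8,13,14,15,17,18,19,20,22,23,24,29,31,32,35

Square k = 1,…,18 (k and 37−k give the same square):
1²=1, 2²=4, 3²=9, 4²=16, 5²=25, 6²=36, 7²≡12, 8²≡27, 9²≡7, 10²≡26, 11²≡10, 12²≡33, 13²≡21, 14²≡11, 15²≡3, 16²≡34, 17²≡30, 18²≡28 (mod 37).
The residues are {1, 3, 4, 7, 9, 10, 11, 12, 16, 21, 25, 26, 27, 28, 30, 33, 34, 36}; the non-residues are the remaining 18 nonzero classes.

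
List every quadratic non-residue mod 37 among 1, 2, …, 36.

Square k = 1,…,18 (k and 37−k give the same square):
1²=1, 2²=4, 3²=9, 4²=16, 5²=25, 6²=36, 7²≡12, 8²≡27, 9²≡7, 10²≡26, 11²≡10, 12²≡33, 13²≡21, 14²≡11, 15²≡3, 16²≡34, 17²≡30, 18²≡28 (mod 37).
The residues are {1, 3, 4, 7, 9, 10, 11, 12, 16, 21, 25, 26, 27, 28, 30, 33, 34, 36}; the non-residues are the remaining 18 nonzero classes.

2,5,6,8,13,14,15,17,18,19,20,22,23,24,29,31,32,35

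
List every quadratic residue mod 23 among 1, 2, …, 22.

Square k = 1,…,11 (k and 23−k give the same square):
1²=1, 2²=4, 3²=9, 4²=16, 5²≡2, 6²≡13, 7²≡3, 8²≡18, 9²≡12, 10²≡8, 11²≡6 (mod 23).
So the quadratic residues mod 23 are {1, 2, 3, 4, 6, 8, 9, 12, 13, 16, 18}.

1, 2, 3, 4, 6, 8, 9, 12, 13, 16, 18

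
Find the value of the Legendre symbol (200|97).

1

First reduce: 200 ≡ 6 (mod 97).
Pull out 2: since 97 ≡ 1 (mod 8), (2/97) = +1.
Reciprocity: 3 ≡ 3 and 97 ≡ 1 (mod 4), so (3/97) = +(97/3).
Reduce top mod 3: now compute (1/3).
Reached (1/3) = 1. Collecting the sign flips along the way, the symbol is +1.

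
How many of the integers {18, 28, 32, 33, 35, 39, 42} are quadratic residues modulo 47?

(18/47) = +1 → QR.
(28/47) = +1 → QR.
(32/47) = +1 → QR.
(33/47) = -1 → non-residue.
(35/47) = -1 → non-residue.
(39/47) = -1 → non-residue.
(42/47) = +1 → QR.
Total quadratic residues among the 7: 4.

4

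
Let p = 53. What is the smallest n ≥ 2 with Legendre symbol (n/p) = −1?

(2/53) = −1, so 2 is the smallest positive non-residue mod 53.

2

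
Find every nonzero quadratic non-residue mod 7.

3, 5, 6

Square k = 1,…,3 (k and 7−k give the same square):
1²=1, 2²=4, 3²≡2 (mod 7).
The residues are {1, 2, 4}; the non-residues are the remaining 3 nonzero classes.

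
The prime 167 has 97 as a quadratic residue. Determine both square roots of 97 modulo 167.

Since 167 ≡ 3 (mod 4), a square root of 97 is 97^((167+1)/4) = 97^42 mod 167.
Repeated squaring: 97^2≡57, 97^4≡76, 97^8≡98, 97^16≡85, 97^32≡44 (mod 167).
97^42 = 97^(32+8+2) ≡ 127 (mod 167).
Check: 127² = 16129 ≡ 97 (mod 167). The two roots are 40 and 127.

40, 127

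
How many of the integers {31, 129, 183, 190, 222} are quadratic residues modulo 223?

(31/223) = +1 → QR.
(129/223) = -1 → non-residue.
(183/223) = +1 → QR.
(190/223) = -1 → non-residue.
(222/223) = -1 → non-residue.
Total quadratic residues among the 5: 2.

2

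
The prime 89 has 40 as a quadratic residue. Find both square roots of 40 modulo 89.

29, 60

89 ≡ 1 (mod 4), so we find a root by search.
Trying successive values, 29² = 841 ≡ 40 (mod 89). The other root is 89 − 29 = 60.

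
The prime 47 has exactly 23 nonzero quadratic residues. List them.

1, 2, 3, 4, 6, 7, 8, 9, 12, 14, 16, 17, 18, 21, 24, 25, 27, 28, 32, 34, 36, 37, 42

Square k = 1,…,23 (k and 47−k give the same square):
1²=1, 2²=4, 3²=9, 4²=16, 5²=25, 6²=36, 7²≡2, 8²≡17, 9²≡34, 10²≡6, 11²≡27, 12²≡3, 13²≡28, 14²≡8, 15²≡37, 16²≡21, 17²≡7, 18²≡42, 19²≡32, 20²≡24, 21²≡18, 22²≡14, 23²≡12 (mod 47).
So the quadratic residues mod 47 are {1, 2, 3, 4, 6, 7, 8, 9, 12, 14, 16, 17, 18, 21, 24, 25, 27, 28, 32, 34, 36, 37, 42}.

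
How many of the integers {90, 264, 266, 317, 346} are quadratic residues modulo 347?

(90/347) = +1 → QR.
(264/347) = -1 → non-residue.
(266/347) = -1 → non-residue.
(317/347) = -1 → non-residue.
(346/347) = -1 → non-residue.
Total quadratic residues among the 5: 1.

1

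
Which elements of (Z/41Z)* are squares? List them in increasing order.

1,2,4,5,8,9,10,16,18,20,21,23,25,31,32,33,36,37,39,40

Square k = 1,…,20 (k and 41−k give the same square):
1²=1, 2²=4, 3²=9, 4²=16, 5²=25, 6²=36, 7²≡8, 8²≡23, 9²≡40, 10²≡18, 11²≡39, 12²≡21, 13²≡5, 14²≡32, 15²≡20, 16²≡10, 17²≡2, 18²≡37, 19²≡33, 20²≡31 (mod 41).
So the quadratic residues mod 41 are {1, 2, 4, 5, 8, 9, 10, 16, 18, 20, 21, 23, 25, 31, 32, 33, 36, 37, 39, 40}.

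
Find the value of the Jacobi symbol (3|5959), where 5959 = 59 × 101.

-1

Reciprocity: 3 ≡ 3 and 5959 ≡ 3 (mod 4), so (3/5959) = −(5959/3).
Reduce top mod 3: now compute (1/3).
Reached (1/3) = 1. Collecting the sign flips along the way, the symbol is -1.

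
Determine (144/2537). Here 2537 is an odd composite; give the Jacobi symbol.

Pull out 2^4: since 2537 ≡ 1 (mod 8), (2/2537) = +1, so (2/2537)^4 = +1.
Reciprocity: 9 ≡ 1 and 2537 ≡ 1 (mod 4), so (9/2537) = +(2537/9).
Reduce top mod 9: now compute (8/9).
Pull out 2^3: since 9 ≡ 1 (mod 8), (2/9) = +1, so (2/9)^3 = +1.
Reached (1/9) = 1. Collecting the sign flips along the way, the symbol is +1.

1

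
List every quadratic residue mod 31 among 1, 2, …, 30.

Square k = 1,…,15 (k and 31−k give the same square):
1²=1, 2²=4, 3²=9, 4²=16, 5²=25, 6²≡5, 7²≡18, 8²≡2, 9²≡19, 10²≡7, 11²≡28, 12²≡20, 13²≡14, 14²≡10, 15²≡8 (mod 31).
So the quadratic residues mod 31 are {1, 2, 4, 5, 7, 8, 9, 10, 14, 16, 18, 19, 20, 25, 28}.

1 2 4 5 7 8 9 10 14 16 18 19 20 25 28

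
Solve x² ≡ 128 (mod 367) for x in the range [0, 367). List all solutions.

102, 265

Since 367 ≡ 3 (mod 4), a square root of 128 is 128^((367+1)/4) = 128^92 mod 367.
Repeated squaring: 128^2≡236, 128^4≡279, 128^8≡37, 128^16≡268, 128^32≡259, 128^64≡287 (mod 367).
128^92 = 128^(64+16+8+4) ≡ 102 (mod 367).
Check: 102² = 10404 ≡ 128 (mod 367). The two roots are 102 and 265.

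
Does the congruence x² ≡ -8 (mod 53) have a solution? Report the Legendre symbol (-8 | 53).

Euler's criterion: (-8/53) ≡ 45^26 (mod 53).
45^2 ≡ 11 (mod 53)
45^4 ≡ 15 (mod 53)
45^8 ≡ 13 (mod 53)
45^16 ≡ 10 (mod 53)
45^26 = 45^(16+8+2) ≡ 52 (mod 53).
Result is 52 ≡ −1, so (-8/53) = −1.

-1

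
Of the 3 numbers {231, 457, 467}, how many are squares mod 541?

2

(231/541) = -1 → non-residue.
(457/541) = +1 → QR.
(467/541) = +1 → QR.
Total quadratic residues among the 3: 2.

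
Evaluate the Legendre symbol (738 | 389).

-1

Euler's criterion: (738/389) ≡ 349^194 (mod 389).
349^2 ≡ 44 (mod 389)
349^4 ≡ 380 (mod 389)
349^8 ≡ 81 (mod 389)
349^16 ≡ 337 (mod 389)
349^32 ≡ 370 (mod 389)
349^64 ≡ 361 (mod 389)
349^128 ≡ 6 (mod 389)
349^194 = 349^(128+64+2) ≡ 388 (mod 389).
Result is 388 ≡ −1, so (738/389) = −1.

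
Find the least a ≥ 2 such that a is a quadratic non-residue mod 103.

(2/103) = +1, so 2 is a residue.
(3/103) = −1, so 3 is the smallest positive non-residue mod 103.

3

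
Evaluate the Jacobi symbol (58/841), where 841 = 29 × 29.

0

Pull out 2: since 841 ≡ 1 (mod 8), (2/841) = +1.
Reciprocity: 29 ≡ 1 and 841 ≡ 1 (mod 4), so (29/841) = +(841/29).
Reduce top mod 29: now compute (0/29).
Top reduces to 0: gcd > 1, so the symbol is 0.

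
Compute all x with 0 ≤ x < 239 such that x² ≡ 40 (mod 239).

76, 163

Since 239 ≡ 3 (mod 4), a square root of 40 is 40^((239+1)/4) = 40^60 mod 239.
Repeated squaring: 40^2≡166, 40^4≡71, 40^8≡22, 40^16≡6, 40^32≡36 (mod 239).
40^60 = 40^(32+16+8+4) ≡ 163 (mod 239).
Check: 163² = 26569 ≡ 40 (mod 239). The two roots are 76 and 163.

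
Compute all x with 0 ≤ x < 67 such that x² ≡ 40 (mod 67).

24, 43

Since 67 ≡ 3 (mod 4), a square root of 40 is 40^((67+1)/4) = 40^17 mod 67.
Repeated squaring: 40^2≡59, 40^4≡64, 40^8≡9, 40^16≡14 (mod 67).
40^17 = 40^(16+1) ≡ 24 (mod 67).
Check: 24² = 576 ≡ 40 (mod 67). The two roots are 24 and 43.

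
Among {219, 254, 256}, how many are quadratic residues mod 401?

1

(219/401) = -1 → non-residue.
(254/401) = -1 → non-residue.
(256/401) = +1 → QR.
Total quadratic residues among the 3: 1.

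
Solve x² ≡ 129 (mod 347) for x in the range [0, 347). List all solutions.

167, 180

Since 347 ≡ 3 (mod 4), a square root of 129 is 129^((347+1)/4) = 129^87 mod 347.
Repeated squaring: 129^2≡332, 129^4≡225, 129^8≡310, 129^16≡328, 129^32≡14, 129^64≡196 (mod 347).
129^87 = 129^(64+16+4+2+1) ≡ 167 (mod 347).
Check: 167² = 27889 ≡ 129 (mod 347). The two roots are 167 and 180.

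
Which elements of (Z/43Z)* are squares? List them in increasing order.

1 4 6 9 10 11 13 14 15 16 17 21 23 24 25 31 35 36 38 40 41

Square k = 1,…,21 (k and 43−k give the same square):
1²=1, 2²=4, 3²=9, 4²=16, 5²=25, 6²=36, 7²≡6, 8²≡21, 9²≡38, 10²≡14, 11²≡35, 12²≡15, 13²≡40, 14²≡24, 15²≡10, 16²≡41, 17²≡31, 18²≡23, 19²≡17, 20²≡13, 21²≡11 (mod 43).
So the quadratic residues mod 43 are {1, 4, 6, 9, 10, 11, 13, 14, 15, 16, 17, 21, 23, 24, 25, 31, 35, 36, 38, 40, 41}.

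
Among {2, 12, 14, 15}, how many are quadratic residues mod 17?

2

(2/17) = +1 → QR.
(12/17) = -1 → non-residue.
(14/17) = -1 → non-residue.
(15/17) = +1 → QR.
Total quadratic residues among the 4: 2.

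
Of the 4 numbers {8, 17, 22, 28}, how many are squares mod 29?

2

(8/29) = -1 → non-residue.
(17/29) = -1 → non-residue.
(22/29) = +1 → QR.
(28/29) = +1 → QR.
Total quadratic residues among the 4: 2.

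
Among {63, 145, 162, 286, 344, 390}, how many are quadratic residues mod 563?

4

(63/563) = +1 → QR.
(145/563) = +1 → QR.
(162/563) = -1 → non-residue.
(286/563) = -1 → non-residue.
(344/563) = +1 → QR.
(390/563) = +1 → QR.
Total quadratic residues among the 6: 4.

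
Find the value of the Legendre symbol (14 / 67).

Euler's criterion: (14/67) ≡ 14^33 (mod 67).
14^2 ≡ 62 (mod 67)
14^4 ≡ 25 (mod 67)
14^8 ≡ 22 (mod 67)
14^16 ≡ 15 (mod 67)
14^32 ≡ 24 (mod 67)
14^33 = 14^(32+1) ≡ 1 (mod 67).
Result is 1, so (14/67) = 1.

1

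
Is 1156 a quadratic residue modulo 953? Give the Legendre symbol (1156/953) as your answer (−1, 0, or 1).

1

Euler's criterion: (1156/953) ≡ 203^476 (mod 953).
203^2 ≡ 230 (mod 953)
203^4 ≡ 485 (mod 953)
203^8 ≡ 787 (mod 953)
203^16 ≡ 872 (mod 953)
203^32 ≡ 843 (mod 953)
203^64 ≡ 664 (mod 953)
203^128 ≡ 610 (mod 953)
203^256 ≡ 430 (mod 953)
203^476 = 203^(256+128+64+16+8+4) ≡ 1 (mod 953).
Result is 1, so (1156/953) = 1.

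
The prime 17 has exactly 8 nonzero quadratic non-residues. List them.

Square k = 1,…,8 (k and 17−k give the same square):
1²=1, 2²=4, 3²=9, 4²=16, 5²≡8, 6²≡2, 7²≡15, 8²≡13 (mod 17).
The residues are {1, 2, 4, 8, 9, 13, 15, 16}; the non-residues are the remaining 8 nonzero classes.

3 5 6 7 10 11 12 14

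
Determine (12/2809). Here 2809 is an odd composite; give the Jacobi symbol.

1

Pull out 2^2: since 2809 ≡ 1 (mod 8), (2/2809) = +1, so (2/2809)^2 = +1.
Reciprocity: 3 ≡ 3 and 2809 ≡ 1 (mod 4), so (3/2809) = +(2809/3).
Reduce top mod 3: now compute (1/3).
Reached (1/3) = 1. Collecting the sign flips along the way, the symbol is +1.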